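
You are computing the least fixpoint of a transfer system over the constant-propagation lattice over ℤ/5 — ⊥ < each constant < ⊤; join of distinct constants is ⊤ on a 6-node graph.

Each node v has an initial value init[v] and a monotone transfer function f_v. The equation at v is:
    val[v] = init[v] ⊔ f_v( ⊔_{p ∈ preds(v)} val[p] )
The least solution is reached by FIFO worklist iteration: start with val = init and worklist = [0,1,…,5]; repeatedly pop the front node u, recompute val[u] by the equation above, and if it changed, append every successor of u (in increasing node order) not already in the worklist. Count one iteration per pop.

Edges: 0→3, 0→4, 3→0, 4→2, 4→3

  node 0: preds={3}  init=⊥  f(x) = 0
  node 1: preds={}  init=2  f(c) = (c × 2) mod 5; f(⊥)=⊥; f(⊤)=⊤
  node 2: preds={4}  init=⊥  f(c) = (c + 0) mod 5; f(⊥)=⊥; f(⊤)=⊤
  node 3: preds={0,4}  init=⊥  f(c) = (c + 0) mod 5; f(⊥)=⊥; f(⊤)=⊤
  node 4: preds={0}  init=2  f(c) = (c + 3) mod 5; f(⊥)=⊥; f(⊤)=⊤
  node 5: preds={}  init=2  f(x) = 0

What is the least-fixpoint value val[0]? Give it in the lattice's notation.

Iteration log — 9 steps:
  step 1. node 0  ⊔preds=⊥  new=0  old=⊥  +wl: 
  step 2. node 1  ⊔preds=⊥  new=2  stable
  step 3. node 2  ⊔preds=2  new=2  old=⊥  +wl: 
  step 4. node 3  ⊔preds=⊤  new=⊤  old=⊥  +wl: 0
  step 5. node 4  ⊔preds=0  new=⊤  old=2  +wl: 2,3
  step 6. node 5  ⊔preds=⊥  new=⊤  old=2  +wl: 
  step 7. node 0  ⊔preds=⊤  new=0  stable
  step 8. node 2  ⊔preds=⊤  new=⊤  old=2  +wl: 
  step 9. node 3  ⊔preds=⊤  new=⊤  stable

Least fixpoint reached:
  node 0: 0
  node 1: 2
  node 2: ⊤
  node 3: ⊤
  node 4: ⊤
  node 5: ⊤

0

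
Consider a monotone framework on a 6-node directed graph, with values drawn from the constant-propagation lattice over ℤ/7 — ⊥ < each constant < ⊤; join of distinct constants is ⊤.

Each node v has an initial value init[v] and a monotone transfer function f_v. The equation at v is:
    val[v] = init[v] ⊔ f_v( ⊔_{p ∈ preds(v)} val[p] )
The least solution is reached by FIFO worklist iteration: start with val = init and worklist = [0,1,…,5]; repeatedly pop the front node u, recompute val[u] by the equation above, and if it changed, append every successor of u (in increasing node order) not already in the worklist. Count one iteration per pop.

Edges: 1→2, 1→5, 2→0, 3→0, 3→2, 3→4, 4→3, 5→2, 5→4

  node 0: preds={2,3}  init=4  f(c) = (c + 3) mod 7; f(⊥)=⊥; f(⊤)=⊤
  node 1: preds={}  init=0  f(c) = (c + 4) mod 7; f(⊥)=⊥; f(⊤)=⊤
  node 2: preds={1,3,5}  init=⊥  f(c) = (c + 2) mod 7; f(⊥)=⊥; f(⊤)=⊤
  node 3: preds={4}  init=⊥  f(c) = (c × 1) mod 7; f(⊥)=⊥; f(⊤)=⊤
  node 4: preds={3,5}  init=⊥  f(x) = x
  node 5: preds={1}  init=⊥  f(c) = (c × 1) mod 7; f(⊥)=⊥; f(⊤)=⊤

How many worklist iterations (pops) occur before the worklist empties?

13

Trace (13 dequeues):
  [1] u=0 | in ⊥ | out 4 | ==
  [2] u=1 | in ⊥ | out 0 | ==
  [3] u=2 | in 0 | out 2 | prev ⊥ | push {0}
  [4] u=3 | in ⊥ | out ⊥ | ==
  [5] u=4 | in ⊥ | out ⊥ | ==
  [6] u=5 | in 0 | out 0 | prev ⊥ | push {2,4}
  [7] u=0 | in 2 | out ⊤ | prev 4 | push {}
  [8] u=2 | in 0 | out 2 | ==
  [9] u=4 | in 0 | out 0 | prev ⊥ | push {3}
  [10] u=3 | in 0 | out 0 | prev ⊥ | push {0,2,4}
  [11] u=0 | in ⊤ | out ⊤ | ==
  [12] u=2 | in 0 | out 2 | ==
  [13] u=4 | in 0 | out 0 | ==

Converged values:
  [0] ⊤
  [1] 0
  [2] 2
  [3] 0
  [4] 0
  [5] 0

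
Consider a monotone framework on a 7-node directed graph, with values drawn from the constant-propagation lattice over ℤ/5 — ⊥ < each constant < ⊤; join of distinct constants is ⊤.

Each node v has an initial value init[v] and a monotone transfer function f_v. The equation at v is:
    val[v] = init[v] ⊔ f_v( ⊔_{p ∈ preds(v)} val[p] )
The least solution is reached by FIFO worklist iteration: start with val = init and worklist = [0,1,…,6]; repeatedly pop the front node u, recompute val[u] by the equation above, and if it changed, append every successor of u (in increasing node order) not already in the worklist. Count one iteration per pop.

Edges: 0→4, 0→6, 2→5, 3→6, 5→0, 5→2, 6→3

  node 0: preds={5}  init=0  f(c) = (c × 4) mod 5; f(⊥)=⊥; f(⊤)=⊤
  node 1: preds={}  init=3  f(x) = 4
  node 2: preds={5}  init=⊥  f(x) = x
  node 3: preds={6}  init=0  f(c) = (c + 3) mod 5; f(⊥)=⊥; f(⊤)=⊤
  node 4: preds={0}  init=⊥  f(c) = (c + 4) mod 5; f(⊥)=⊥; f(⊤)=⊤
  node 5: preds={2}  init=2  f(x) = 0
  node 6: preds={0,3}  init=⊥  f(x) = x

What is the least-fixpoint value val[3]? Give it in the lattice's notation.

⊤

Iteration log — 12 steps:
  step 1. node 0  ⊔preds=2  new=⊤  old=0  +wl: 
  step 2. node 1  ⊔preds=⊥  new=⊤  old=3  +wl: 
  step 3. node 2  ⊔preds=2  new=2  old=⊥  +wl: 
  step 4. node 3  ⊔preds=⊥  new=0  stable
  step 5. node 4  ⊔preds=⊤  new=⊤  old=⊥  +wl: 
  step 6. node 5  ⊔preds=2  new=⊤  old=2  +wl: 0,2
  step 7. node 6  ⊔preds=⊤  new=⊤  old=⊥  +wl: 3
  step 8. node 0  ⊔preds=⊤  new=⊤  stable
  step 9. node 2  ⊔preds=⊤  new=⊤  old=2  +wl: 5
  step 10. node 3  ⊔preds=⊤  new=⊤  old=0  +wl: 6
  step 11. node 5  ⊔preds=⊤  new=⊤  stable
  step 12. node 6  ⊔preds=⊤  new=⊤  stable

Least fixpoint reached:
  node 0: ⊤
  node 1: ⊤
  node 2: ⊤
  node 3: ⊤
  node 4: ⊤
  node 5: ⊤
  node 6: ⊤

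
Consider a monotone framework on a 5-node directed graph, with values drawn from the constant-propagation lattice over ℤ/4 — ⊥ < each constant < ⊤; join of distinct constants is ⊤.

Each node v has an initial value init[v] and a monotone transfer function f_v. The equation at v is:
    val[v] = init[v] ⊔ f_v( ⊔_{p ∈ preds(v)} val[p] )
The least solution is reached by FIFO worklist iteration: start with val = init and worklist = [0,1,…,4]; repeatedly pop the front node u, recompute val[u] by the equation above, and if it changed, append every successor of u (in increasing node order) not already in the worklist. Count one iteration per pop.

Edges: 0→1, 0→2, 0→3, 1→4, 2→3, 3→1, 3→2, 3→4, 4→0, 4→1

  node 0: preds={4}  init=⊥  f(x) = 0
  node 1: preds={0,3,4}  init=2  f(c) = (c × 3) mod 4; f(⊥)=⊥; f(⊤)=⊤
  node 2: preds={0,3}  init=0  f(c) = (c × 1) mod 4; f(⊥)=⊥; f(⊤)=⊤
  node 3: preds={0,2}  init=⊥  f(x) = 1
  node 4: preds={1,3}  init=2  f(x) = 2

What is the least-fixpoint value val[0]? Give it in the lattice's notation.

Trace (8 dequeues):
  [1] u=0 | in 2 | out 0 | prev ⊥ | push {}
  [2] u=1 | in ⊤ | out ⊤ | prev 2 | push {}
  [3] u=2 | in 0 | out 0 | ==
  [4] u=3 | in 0 | out 1 | prev ⊥ | push {1,2}
  [5] u=4 | in ⊤ | out 2 | ==
  [6] u=1 | in ⊤ | out ⊤ | ==
  [7] u=2 | in ⊤ | out ⊤ | prev 0 | push {3}
  [8] u=3 | in ⊤ | out 1 | ==

Converged values:
  [0] 0
  [1] ⊤
  [2] ⊤
  [3] 1
  [4] 2

0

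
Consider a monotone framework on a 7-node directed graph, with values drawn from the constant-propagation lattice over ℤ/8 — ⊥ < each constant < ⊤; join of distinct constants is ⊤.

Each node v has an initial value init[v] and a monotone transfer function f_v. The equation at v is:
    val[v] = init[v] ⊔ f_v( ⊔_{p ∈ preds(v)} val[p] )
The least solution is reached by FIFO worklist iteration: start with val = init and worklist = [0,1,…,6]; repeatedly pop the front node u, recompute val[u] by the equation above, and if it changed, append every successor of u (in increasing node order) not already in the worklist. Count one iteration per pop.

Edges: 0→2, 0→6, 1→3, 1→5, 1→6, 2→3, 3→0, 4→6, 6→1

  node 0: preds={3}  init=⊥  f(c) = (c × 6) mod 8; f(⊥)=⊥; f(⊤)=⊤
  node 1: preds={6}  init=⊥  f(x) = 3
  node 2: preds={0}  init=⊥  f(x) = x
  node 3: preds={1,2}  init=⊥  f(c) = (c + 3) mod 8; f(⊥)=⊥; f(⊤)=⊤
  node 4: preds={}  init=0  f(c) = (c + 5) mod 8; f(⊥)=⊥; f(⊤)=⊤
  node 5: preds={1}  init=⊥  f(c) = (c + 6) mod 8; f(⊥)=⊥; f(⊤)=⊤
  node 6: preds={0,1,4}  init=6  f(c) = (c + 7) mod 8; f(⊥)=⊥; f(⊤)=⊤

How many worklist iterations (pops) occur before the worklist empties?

Iteration log — 16 steps:
  step 1. node 0  ⊔preds=⊥  new=⊥  stable
  step 2. node 1  ⊔preds=6  new=3  old=⊥  +wl: 
  step 3. node 2  ⊔preds=⊥  new=⊥  stable
  step 4. node 3  ⊔preds=3  new=6  old=⊥  +wl: 0
  step 5. node 4  ⊔preds=⊥  new=0  stable
  step 6. node 5  ⊔preds=3  new=1  old=⊥  +wl: 
  step 7. node 6  ⊔preds=⊤  new=⊤  old=6  +wl: 1
  step 8. node 0  ⊔preds=6  new=4  old=⊥  +wl: 2,6
  step 9. node 1  ⊔preds=⊤  new=3  stable
  step 10. node 2  ⊔preds=4  new=4  old=⊥  +wl: 3
  step 11. node 6  ⊔preds=⊤  new=⊤  stable
  step 12. node 3  ⊔preds=⊤  new=⊤  old=6  +wl: 0
  step 13. node 0  ⊔preds=⊤  new=⊤  old=4  +wl: 2,6
  step 14. node 2  ⊔preds=⊤  new=⊤  old=4  +wl: 3
  step 15. node 6  ⊔preds=⊤  new=⊤  stable
  step 16. node 3  ⊔preds=⊤  new=⊤  stable

Least fixpoint reached:
  node 0: ⊤
  node 1: 3
  node 2: ⊤
  node 3: ⊤
  node 4: 0
  node 5: 1
  node 6: ⊤

16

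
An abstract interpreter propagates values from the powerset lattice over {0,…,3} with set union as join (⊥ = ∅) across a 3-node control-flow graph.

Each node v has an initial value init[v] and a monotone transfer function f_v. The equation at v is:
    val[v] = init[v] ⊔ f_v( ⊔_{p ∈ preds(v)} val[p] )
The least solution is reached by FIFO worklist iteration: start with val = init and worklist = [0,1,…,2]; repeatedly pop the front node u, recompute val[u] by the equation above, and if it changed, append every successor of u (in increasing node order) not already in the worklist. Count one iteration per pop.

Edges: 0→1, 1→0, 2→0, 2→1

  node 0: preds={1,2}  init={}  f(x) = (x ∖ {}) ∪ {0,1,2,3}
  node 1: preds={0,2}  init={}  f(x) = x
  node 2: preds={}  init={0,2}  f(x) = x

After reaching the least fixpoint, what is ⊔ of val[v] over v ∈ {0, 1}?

{0,1,2,3}

Iteration log — 4 steps:
  step 1. node 0  ⊔preds={0,2}  new={0,1,2,3}  old={}  +wl: 
  step 2. node 1  ⊔preds={0,1,2,3}  new={0,1,2,3}  old={}  +wl: 0
  step 3. node 2  ⊔preds={}  new={0,2}  stable
  step 4. node 0  ⊔preds={0,1,2,3}  new={0,1,2,3}  stable

Least fixpoint reached:
  node 0: {0,1,2,3}
  node 1: {0,1,2,3}
  node 2: {0,2}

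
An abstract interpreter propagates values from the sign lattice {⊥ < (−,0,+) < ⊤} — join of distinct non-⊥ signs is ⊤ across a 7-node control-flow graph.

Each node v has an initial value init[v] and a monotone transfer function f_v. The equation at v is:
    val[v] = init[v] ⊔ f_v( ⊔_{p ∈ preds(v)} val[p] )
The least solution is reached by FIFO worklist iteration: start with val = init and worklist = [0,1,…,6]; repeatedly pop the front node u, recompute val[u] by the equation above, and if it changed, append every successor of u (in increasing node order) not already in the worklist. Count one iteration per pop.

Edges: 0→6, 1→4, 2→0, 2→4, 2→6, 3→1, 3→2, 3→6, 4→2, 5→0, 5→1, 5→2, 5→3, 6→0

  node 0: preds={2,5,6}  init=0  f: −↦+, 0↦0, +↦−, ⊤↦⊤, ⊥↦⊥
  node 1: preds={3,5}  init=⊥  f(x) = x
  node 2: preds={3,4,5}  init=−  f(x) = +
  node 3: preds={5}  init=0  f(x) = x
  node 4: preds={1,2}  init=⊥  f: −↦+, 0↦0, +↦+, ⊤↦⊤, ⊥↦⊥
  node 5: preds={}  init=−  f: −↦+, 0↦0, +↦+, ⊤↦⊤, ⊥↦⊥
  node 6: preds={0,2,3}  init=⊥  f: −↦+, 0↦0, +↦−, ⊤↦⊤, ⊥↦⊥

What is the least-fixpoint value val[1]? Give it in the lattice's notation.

Iteration log — 10 steps:
  step 1. node 0  ⊔preds=−  new=⊤  old=0  +wl: 
  step 2. node 1  ⊔preds=⊤  new=⊤  old=⊥  +wl: 
  step 3. node 2  ⊔preds=⊤  new=⊤  old=−  +wl: 0
  step 4. node 3  ⊔preds=−  new=⊤  old=0  +wl: 1,2
  step 5. node 4  ⊔preds=⊤  new=⊤  old=⊥  +wl: 
  step 6. node 5  ⊔preds=⊥  new=−  stable
  step 7. node 6  ⊔preds=⊤  new=⊤  old=⊥  +wl: 
  step 8. node 0  ⊔preds=⊤  new=⊤  stable
  step 9. node 1  ⊔preds=⊤  new=⊤  stable
  step 10. node 2  ⊔preds=⊤  new=⊤  stable

Least fixpoint reached:
  node 0: ⊤
  node 1: ⊤
  node 2: ⊤
  node 3: ⊤
  node 4: ⊤
  node 5: −
  node 6: ⊤

⊤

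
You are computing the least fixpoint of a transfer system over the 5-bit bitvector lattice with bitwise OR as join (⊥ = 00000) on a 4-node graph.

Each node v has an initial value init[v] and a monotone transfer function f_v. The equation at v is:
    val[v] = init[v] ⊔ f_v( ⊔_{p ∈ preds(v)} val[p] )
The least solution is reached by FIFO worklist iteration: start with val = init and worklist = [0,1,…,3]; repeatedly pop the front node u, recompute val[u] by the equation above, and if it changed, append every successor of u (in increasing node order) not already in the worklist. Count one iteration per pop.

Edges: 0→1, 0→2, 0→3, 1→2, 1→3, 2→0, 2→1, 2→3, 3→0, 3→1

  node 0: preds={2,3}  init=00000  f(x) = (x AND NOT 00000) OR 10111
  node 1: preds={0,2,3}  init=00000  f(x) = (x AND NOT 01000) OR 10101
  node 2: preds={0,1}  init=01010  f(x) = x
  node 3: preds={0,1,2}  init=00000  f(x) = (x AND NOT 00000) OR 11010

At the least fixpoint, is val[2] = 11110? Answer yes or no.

no

Iteration log — 6 steps:
  step 1. node 0  ⊔preds=01010  new=11111  old=00000  +wl: 
  step 2. node 1  ⊔preds=11111  new=10111  old=00000  +wl: 
  step 3. node 2  ⊔preds=11111  new=11111  old=01010  +wl: 0,1
  step 4. node 3  ⊔preds=11111  new=11111  old=00000  +wl: 
  step 5. node 0  ⊔preds=11111  new=11111  stable
  step 6. node 1  ⊔preds=11111  new=10111  stable

Least fixpoint reached:
  node 0: 11111
  node 1: 10111
  node 2: 11111
  node 3: 11111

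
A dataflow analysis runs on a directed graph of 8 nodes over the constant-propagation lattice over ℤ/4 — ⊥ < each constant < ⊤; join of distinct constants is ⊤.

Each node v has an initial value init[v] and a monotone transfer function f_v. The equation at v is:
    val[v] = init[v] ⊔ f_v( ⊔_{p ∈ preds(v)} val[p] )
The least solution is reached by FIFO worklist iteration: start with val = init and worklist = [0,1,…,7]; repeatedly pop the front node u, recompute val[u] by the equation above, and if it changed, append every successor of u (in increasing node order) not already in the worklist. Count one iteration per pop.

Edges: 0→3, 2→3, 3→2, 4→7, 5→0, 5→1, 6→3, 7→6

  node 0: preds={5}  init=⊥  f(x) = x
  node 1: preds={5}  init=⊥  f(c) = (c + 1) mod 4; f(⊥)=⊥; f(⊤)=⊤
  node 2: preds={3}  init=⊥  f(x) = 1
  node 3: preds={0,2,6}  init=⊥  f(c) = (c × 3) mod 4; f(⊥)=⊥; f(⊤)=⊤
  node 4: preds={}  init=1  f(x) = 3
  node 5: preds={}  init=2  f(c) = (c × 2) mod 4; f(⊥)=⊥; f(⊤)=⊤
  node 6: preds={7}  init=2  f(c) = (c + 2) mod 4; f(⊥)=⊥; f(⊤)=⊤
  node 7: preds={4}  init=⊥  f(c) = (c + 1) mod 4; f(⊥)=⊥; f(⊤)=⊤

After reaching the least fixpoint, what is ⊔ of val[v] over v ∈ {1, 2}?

⊤

Trace (11 dequeues):
  [1] u=0 | in 2 | out 2 | prev ⊥ | push {}
  [2] u=1 | in 2 | out 3 | prev ⊥ | push {}
  [3] u=2 | in ⊥ | out 1 | prev ⊥ | push {}
  [4] u=3 | in ⊤ | out ⊤ | prev ⊥ | push {2}
  [5] u=4 | in ⊥ | out ⊤ | prev 1 | push {}
  [6] u=5 | in ⊥ | out 2 | ==
  [7] u=6 | in ⊥ | out 2 | ==
  [8] u=7 | in ⊤ | out ⊤ | prev ⊥ | push {6}
  [9] u=2 | in ⊤ | out 1 | ==
  [10] u=6 | in ⊤ | out ⊤ | prev 2 | push {3}
  [11] u=3 | in ⊤ | out ⊤ | ==

Converged values:
  [0] 2
  [1] 3
  [2] 1
  [3] ⊤
  [4] ⊤
  [5] 2
  [6] ⊤
  [7] ⊤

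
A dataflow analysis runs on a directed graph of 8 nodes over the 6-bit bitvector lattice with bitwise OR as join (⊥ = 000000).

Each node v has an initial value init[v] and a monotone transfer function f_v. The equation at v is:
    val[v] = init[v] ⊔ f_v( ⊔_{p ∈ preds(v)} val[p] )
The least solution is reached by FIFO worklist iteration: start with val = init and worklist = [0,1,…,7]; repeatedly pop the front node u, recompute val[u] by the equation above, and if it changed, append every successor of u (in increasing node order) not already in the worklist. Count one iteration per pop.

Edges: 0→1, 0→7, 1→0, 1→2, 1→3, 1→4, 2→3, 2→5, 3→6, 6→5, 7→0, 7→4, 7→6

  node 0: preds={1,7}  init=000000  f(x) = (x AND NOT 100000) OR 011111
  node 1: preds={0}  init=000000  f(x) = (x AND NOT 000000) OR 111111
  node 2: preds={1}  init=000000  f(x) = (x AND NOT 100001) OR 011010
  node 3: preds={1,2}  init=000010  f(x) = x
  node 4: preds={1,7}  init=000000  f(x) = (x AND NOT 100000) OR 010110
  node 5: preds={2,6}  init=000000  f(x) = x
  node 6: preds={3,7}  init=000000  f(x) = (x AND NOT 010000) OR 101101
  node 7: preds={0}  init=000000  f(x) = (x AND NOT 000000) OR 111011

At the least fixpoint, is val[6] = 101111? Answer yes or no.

yes

Iteration log — 12 steps:
  step 1. node 0  ⊔preds=000000  new=011111  old=000000  +wl: 
  step 2. node 1  ⊔preds=011111  new=111111  old=000000  +wl: 0
  step 3. node 2  ⊔preds=111111  new=011110  old=000000  +wl: 
  step 4. node 3  ⊔preds=111111  new=111111  old=000010  +wl: 
  step 5. node 4  ⊔preds=111111  new=011111  old=000000  +wl: 
  step 6. node 5  ⊔preds=011110  new=011110  old=000000  +wl: 
  step 7. node 6  ⊔preds=111111  new=101111  old=000000  +wl: 5
  step 8. node 7  ⊔preds=011111  new=111111  old=000000  +wl: 4,6
  step 9. node 0  ⊔preds=111111  new=011111  stable
  step 10. node 5  ⊔preds=111111  new=111111  old=011110  +wl: 
  step 11. node 4  ⊔preds=111111  new=011111  stable
  step 12. node 6  ⊔preds=111111  new=101111  stable

Least fixpoint reached:
  node 0: 011111
  node 1: 111111
  node 2: 011110
  node 3: 111111
  node 4: 011111
  node 5: 111111
  node 6: 101111
  node 7: 111111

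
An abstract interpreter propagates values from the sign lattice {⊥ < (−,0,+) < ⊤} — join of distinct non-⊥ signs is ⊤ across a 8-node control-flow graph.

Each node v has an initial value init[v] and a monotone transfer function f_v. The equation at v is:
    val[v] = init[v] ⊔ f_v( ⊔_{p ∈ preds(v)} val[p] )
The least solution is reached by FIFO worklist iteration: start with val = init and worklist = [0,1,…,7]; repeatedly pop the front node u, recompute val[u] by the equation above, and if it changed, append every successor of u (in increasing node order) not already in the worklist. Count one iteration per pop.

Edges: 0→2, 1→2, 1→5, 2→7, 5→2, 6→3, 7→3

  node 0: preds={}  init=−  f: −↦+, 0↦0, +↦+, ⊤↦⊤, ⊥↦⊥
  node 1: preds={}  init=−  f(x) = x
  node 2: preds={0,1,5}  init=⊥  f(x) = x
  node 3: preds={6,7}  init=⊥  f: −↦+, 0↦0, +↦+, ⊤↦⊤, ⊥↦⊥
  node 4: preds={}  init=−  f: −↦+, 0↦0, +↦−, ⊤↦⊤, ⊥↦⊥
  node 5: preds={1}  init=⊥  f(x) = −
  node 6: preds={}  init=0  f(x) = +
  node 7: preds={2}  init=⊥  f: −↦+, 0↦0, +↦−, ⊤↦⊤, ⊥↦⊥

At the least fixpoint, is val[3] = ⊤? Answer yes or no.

yes

Worklist (10 pops):
  #1 pop 0: in=⊥ → − (no change)
  #2 pop 1: in=⊥ → − (no change)
  #3 pop 2: in=− → − (was ⊥); enqueue []
  #4 pop 3: in=0 → 0 (was ⊥); enqueue []
  #5 pop 4: in=⊥ → − (no change)
  #6 pop 5: in=− → − (was ⊥); enqueue [2]
  #7 pop 6: in=⊥ → ⊤ (was 0); enqueue [3]
  #8 pop 7: in=− → + (was ⊥); enqueue []
  #9 pop 2: in=− → − (no change)
  #10 pop 3: in=⊤ → ⊤ (was 0); enqueue []

Fixpoint:
  val[0] = −
  val[1] = −
  val[2] = −
  val[3] = ⊤
  val[4] = −
  val[5] = −
  val[6] = ⊤
  val[7] = +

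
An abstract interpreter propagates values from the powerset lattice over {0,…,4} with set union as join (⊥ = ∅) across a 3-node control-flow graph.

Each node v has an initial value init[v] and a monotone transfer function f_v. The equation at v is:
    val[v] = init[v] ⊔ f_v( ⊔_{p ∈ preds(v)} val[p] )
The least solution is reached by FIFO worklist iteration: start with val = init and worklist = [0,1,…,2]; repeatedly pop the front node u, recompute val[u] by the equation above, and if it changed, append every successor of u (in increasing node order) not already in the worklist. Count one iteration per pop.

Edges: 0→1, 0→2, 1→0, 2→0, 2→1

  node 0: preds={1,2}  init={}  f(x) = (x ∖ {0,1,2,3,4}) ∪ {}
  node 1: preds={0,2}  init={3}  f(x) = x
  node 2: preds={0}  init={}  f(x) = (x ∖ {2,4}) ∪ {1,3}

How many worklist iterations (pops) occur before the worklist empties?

6

Iteration log — 6 steps:
  step 1. node 0  ⊔preds={3}  new={}  stable
  step 2. node 1  ⊔preds={}  new={3}  stable
  step 3. node 2  ⊔preds={}  new={1,3}  old={}  +wl: 0,1
  step 4. node 0  ⊔preds={1,3}  new={}  stable
  step 5. node 1  ⊔preds={1,3}  new={1,3}  old={3}  +wl: 0
  step 6. node 0  ⊔preds={1,3}  new={}  stable

Least fixpoint reached:
  node 0: {}
  node 1: {1,3}
  node 2: {1,3}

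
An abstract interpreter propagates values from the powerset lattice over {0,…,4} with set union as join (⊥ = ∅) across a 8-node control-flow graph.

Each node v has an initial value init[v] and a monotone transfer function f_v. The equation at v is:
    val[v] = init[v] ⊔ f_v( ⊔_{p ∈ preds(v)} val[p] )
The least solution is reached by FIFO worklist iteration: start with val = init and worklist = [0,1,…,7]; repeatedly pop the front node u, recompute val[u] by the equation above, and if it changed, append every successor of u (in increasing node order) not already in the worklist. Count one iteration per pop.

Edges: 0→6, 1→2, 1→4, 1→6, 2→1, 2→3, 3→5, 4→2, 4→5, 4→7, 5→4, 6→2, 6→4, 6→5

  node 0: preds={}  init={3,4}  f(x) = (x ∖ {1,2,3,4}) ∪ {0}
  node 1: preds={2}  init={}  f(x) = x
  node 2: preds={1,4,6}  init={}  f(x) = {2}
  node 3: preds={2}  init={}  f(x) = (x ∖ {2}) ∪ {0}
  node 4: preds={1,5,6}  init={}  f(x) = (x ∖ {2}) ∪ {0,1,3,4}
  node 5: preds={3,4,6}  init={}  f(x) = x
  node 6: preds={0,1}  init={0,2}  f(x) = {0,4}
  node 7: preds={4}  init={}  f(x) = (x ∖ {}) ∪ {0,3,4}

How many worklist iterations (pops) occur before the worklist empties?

13

Worklist (13 pops):
  #1 pop 0: in={} → {0,3,4} (was {3,4}); enqueue []
  #2 pop 1: in={} → {} (no change)
  #3 pop 2: in={0,2} → {2} (was {}); enqueue [1]
  #4 pop 3: in={2} → {0} (was {}); enqueue []
  #5 pop 4: in={0,2} → {0,1,3,4} (was {}); enqueue [2]
  #6 pop 5: in={0,1,2,3,4} → {0,1,2,3,4} (was {}); enqueue [4]
  #7 pop 6: in={0,3,4} → {0,2,4} (was {0,2}); enqueue [5]
  #8 pop 7: in={0,1,3,4} → {0,1,3,4} (was {}); enqueue []
  #9 pop 1: in={2} → {2} (was {}); enqueue [6]
  #10 pop 2: in={0,1,2,3,4} → {2} (no change)
  #11 pop 4: in={0,1,2,3,4} → {0,1,3,4} (no change)
  #12 pop 5: in={0,1,2,3,4} → {0,1,2,3,4} (no change)
  #13 pop 6: in={0,2,3,4} → {0,2,4} (no change)

Fixpoint:
  val[0] = {0,3,4}
  val[1] = {2}
  val[2] = {2}
  val[3] = {0}
  val[4] = {0,1,3,4}
  val[5] = {0,1,2,3,4}
  val[6] = {0,2,4}
  val[7] = {0,1,3,4}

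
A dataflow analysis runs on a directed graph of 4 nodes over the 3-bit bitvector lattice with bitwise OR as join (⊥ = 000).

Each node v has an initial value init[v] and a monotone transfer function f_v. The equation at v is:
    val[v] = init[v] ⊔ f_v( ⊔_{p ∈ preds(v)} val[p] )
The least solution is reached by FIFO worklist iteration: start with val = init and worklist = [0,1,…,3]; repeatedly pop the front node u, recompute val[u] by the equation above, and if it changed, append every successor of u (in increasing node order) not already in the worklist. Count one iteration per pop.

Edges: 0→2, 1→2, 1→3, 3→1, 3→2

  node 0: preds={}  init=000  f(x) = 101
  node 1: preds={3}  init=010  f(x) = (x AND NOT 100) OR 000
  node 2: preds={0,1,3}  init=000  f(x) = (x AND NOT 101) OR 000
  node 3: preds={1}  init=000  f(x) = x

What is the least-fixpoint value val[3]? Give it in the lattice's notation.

010

Trace (6 dequeues):
  [1] u=0 | in 000 | out 101 | prev 000 | push {}
  [2] u=1 | in 000 | out 010 | ==
  [3] u=2 | in 111 | out 010 | prev 000 | push {}
  [4] u=3 | in 010 | out 010 | prev 000 | push {1,2}
  [5] u=1 | in 010 | out 010 | ==
  [6] u=2 | in 111 | out 010 | ==

Converged values:
  [0] 101
  [1] 010
  [2] 010
  [3] 010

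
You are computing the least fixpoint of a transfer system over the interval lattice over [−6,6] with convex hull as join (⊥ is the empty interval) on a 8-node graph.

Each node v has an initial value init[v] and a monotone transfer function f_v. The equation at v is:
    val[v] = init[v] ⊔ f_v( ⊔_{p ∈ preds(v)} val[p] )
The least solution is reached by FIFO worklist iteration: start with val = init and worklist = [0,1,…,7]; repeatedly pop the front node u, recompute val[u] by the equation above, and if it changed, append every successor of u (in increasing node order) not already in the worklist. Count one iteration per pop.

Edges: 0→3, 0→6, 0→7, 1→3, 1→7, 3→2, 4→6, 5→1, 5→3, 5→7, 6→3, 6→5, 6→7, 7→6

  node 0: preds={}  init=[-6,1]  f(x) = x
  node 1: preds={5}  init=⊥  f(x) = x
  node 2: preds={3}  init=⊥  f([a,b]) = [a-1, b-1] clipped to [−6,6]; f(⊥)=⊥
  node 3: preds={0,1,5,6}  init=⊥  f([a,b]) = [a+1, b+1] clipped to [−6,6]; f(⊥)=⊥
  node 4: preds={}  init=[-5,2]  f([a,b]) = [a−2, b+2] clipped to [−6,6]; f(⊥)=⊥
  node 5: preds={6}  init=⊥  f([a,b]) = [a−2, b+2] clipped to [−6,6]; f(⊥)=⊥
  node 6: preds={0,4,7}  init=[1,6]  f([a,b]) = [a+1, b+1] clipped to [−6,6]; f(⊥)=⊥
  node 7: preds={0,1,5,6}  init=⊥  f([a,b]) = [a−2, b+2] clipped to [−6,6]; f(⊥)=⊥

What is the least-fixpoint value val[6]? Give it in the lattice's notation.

Worklist (17 pops):
  #1 pop 0: in=⊥ → [-6,1] (no change)
  #2 pop 1: in=⊥ → ⊥ (no change)
  #3 pop 2: in=⊥ → ⊥ (no change)
  #4 pop 3: in=[-6,6] → [-5,6] (was ⊥); enqueue [2]
  #5 pop 4: in=⊥ → [-5,2] (no change)
  #6 pop 5: in=[1,6] → [-1,6] (was ⊥); enqueue [1,3]
  #7 pop 6: in=[-6,2] → [-5,6] (was [1,6]); enqueue [5]
  #8 pop 7: in=[-6,6] → [-6,6] (was ⊥); enqueue [6]
  #9 pop 2: in=[-5,6] → [-6,5] (was ⊥); enqueue []
  #10 pop 1: in=[-1,6] → [-1,6] (was ⊥); enqueue [7]
  #11 pop 3: in=[-6,6] → [-5,6] (no change)
  #12 pop 5: in=[-5,6] → [-6,6] (was [-1,6]); enqueue [1,3]
  #13 pop 6: in=[-6,6] → [-5,6] (no change)
  #14 pop 7: in=[-6,6] → [-6,6] (no change)
  #15 pop 1: in=[-6,6] → [-6,6] (was [-1,6]); enqueue [7]
  #16 pop 3: in=[-6,6] → [-5,6] (no change)
  #17 pop 7: in=[-6,6] → [-6,6] (no change)

Fixpoint:
  val[0] = [-6,1]
  val[1] = [-6,6]
  val[2] = [-6,5]
  val[3] = [-5,6]
  val[4] = [-5,2]
  val[5] = [-6,6]
  val[6] = [-5,6]
  val[7] = [-6,6]

[-5,6]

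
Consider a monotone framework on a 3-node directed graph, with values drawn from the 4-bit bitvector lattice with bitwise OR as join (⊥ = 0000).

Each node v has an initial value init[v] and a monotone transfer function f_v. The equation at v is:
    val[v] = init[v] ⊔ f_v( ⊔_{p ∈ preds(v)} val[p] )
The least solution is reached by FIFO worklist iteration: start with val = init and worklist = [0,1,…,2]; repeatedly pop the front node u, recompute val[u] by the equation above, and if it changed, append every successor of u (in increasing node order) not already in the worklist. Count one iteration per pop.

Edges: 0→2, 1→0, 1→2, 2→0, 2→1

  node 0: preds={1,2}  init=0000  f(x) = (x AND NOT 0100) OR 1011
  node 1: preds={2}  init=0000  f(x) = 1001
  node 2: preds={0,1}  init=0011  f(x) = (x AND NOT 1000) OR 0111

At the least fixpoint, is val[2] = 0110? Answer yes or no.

no

Trace (5 dequeues):
  [1] u=0 | in 0011 | out 1011 | prev 0000 | push {}
  [2] u=1 | in 0011 | out 1001 | prev 0000 | push {0}
  [3] u=2 | in 1011 | out 0111 | prev 0011 | push {1}
  [4] u=0 | in 1111 | out 1011 | ==
  [5] u=1 | in 0111 | out 1001 | ==

Converged values:
  [0] 1011
  [1] 1001
  [2] 0111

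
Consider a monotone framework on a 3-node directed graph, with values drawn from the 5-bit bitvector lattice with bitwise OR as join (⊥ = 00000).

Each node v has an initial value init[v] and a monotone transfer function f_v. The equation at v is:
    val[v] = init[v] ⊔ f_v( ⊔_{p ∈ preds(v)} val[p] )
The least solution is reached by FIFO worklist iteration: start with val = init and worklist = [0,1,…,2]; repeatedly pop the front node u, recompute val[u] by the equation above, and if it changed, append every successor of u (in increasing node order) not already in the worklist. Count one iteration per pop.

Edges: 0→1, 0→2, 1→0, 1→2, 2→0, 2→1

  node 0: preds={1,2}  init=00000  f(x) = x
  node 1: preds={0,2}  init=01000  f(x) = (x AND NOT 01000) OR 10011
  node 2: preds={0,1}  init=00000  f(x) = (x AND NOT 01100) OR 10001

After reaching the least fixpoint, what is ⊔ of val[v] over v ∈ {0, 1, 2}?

11011

Trace (6 dequeues):
  [1] u=0 | in 01000 | out 01000 | prev 00000 | push {}
  [2] u=1 | in 01000 | out 11011 | prev 01000 | push {0}
  [3] u=2 | in 11011 | out 10011 | prev 00000 | push {1}
  [4] u=0 | in 11011 | out 11011 | prev 01000 | push {2}
  [5] u=1 | in 11011 | out 11011 | ==
  [6] u=2 | in 11011 | out 10011 | ==

Converged values:
  [0] 11011
  [1] 11011
  [2] 10011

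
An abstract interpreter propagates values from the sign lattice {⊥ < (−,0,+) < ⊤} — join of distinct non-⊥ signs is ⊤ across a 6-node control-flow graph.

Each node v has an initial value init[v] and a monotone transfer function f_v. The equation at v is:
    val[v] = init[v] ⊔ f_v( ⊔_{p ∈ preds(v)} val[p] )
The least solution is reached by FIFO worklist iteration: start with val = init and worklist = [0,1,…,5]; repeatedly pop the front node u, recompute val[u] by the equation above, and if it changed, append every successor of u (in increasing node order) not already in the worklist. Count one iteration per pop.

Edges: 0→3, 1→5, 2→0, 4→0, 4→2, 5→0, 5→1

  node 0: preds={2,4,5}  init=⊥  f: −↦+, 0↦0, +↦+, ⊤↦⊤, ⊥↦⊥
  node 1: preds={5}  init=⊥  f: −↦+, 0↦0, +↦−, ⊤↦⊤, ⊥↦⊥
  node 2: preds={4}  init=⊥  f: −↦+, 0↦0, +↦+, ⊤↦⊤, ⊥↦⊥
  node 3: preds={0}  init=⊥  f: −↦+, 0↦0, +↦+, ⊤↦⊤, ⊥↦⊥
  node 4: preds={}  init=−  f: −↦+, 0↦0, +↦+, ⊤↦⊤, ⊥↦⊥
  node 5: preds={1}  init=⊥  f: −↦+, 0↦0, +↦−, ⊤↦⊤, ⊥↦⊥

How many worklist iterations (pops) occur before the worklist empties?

8

Iteration log — 8 steps:
  step 1. node 0  ⊔preds=−  new=+  old=⊥  +wl: 
  step 2. node 1  ⊔preds=⊥  new=⊥  stable
  step 3. node 2  ⊔preds=−  new=+  old=⊥  +wl: 0
  step 4. node 3  ⊔preds=+  new=+  old=⊥  +wl: 
  step 5. node 4  ⊔preds=⊥  new=−  stable
  step 6. node 5  ⊔preds=⊥  new=⊥  stable
  step 7. node 0  ⊔preds=⊤  new=⊤  old=+  +wl: 3
  step 8. node 3  ⊔preds=⊤  new=⊤  old=+  +wl: 

Least fixpoint reached:
  node 0: ⊤
  node 1: ⊥
  node 2: +
  node 3: ⊤
  node 4: −
  node 5: ⊥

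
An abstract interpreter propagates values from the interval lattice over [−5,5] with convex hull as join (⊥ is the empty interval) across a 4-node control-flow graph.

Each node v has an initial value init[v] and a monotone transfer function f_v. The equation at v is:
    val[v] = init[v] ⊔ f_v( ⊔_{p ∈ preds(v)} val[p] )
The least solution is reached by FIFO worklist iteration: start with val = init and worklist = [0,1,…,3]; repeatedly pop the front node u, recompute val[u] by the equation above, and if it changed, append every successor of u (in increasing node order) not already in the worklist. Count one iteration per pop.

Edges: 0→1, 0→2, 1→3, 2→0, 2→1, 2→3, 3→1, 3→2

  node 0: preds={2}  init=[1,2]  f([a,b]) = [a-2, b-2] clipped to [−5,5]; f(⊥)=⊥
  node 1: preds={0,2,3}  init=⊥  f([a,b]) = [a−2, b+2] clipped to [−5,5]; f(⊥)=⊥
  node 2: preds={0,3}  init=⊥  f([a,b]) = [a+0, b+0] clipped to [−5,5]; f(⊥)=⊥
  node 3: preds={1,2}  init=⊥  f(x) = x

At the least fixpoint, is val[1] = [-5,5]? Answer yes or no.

Worklist (18 pops):
  #1 pop 0: in=⊥ → [1,2] (no change)
  #2 pop 1: in=[1,2] → [-1,4] (was ⊥); enqueue []
  #3 pop 2: in=[1,2] → [1,2] (was ⊥); enqueue [0,1]
  #4 pop 3: in=[-1,4] → [-1,4] (was ⊥); enqueue [2]
  #5 pop 0: in=[1,2] → [-1,2] (was [1,2]); enqueue []
  #6 pop 1: in=[-1,4] → [-3,5] (was [-1,4]); enqueue [3]
  #7 pop 2: in=[-1,4] → [-1,4] (was [1,2]); enqueue [0,1]
  #8 pop 3: in=[-3,5] → [-3,5] (was [-1,4]); enqueue [2]
  #9 pop 0: in=[-1,4] → [-3,2] (was [-1,2]); enqueue []
  #10 pop 1: in=[-3,5] → [-5,5] (was [-3,5]); enqueue [3]
  #11 pop 2: in=[-3,5] → [-3,5] (was [-1,4]); enqueue [0,1]
  #12 pop 3: in=[-5,5] → [-5,5] (was [-3,5]); enqueue [2]
  #13 pop 0: in=[-3,5] → [-5,3] (was [-3,2]); enqueue []
  #14 pop 1: in=[-5,5] → [-5,5] (no change)
  #15 pop 2: in=[-5,5] → [-5,5] (was [-3,5]); enqueue [0,1,3]
  #16 pop 0: in=[-5,5] → [-5,3] (no change)
  #17 pop 1: in=[-5,5] → [-5,5] (no change)
  #18 pop 3: in=[-5,5] → [-5,5] (no change)

Fixpoint:
  val[0] = [-5,3]
  val[1] = [-5,5]
  val[2] = [-5,5]
  val[3] = [-5,5]

yes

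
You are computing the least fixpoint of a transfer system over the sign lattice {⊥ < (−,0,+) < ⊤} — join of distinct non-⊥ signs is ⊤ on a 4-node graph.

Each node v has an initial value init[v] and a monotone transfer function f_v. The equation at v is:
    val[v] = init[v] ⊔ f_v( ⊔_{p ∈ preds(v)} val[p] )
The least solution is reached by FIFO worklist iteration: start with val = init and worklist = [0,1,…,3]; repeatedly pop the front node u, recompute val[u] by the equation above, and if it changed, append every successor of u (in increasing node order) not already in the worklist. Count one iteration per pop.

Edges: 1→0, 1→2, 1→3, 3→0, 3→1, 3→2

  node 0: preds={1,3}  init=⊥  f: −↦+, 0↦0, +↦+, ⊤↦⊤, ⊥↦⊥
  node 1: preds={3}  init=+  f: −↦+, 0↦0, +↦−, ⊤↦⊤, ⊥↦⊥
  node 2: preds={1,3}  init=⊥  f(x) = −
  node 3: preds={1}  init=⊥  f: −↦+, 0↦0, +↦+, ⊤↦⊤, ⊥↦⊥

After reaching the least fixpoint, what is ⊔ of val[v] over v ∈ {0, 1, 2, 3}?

Trace (12 dequeues):
  [1] u=0 | in + | out + | prev ⊥ | push {}
  [2] u=1 | in ⊥ | out + | ==
  [3] u=2 | in + | out − | prev ⊥ | push {}
  [4] u=3 | in + | out + | prev ⊥ | push {0,1,2}
  [5] u=0 | in + | out + | ==
  [6] u=1 | in + | out ⊤ | prev + | push {0,3}
  [7] u=2 | in ⊤ | out − | ==
  [8] u=0 | in ⊤ | out ⊤ | prev + | push {}
  [9] u=3 | in ⊤ | out ⊤ | prev + | push {0,1,2}
  [10] u=0 | in ⊤ | out ⊤ | ==
  [11] u=1 | in ⊤ | out ⊤ | ==
  [12] u=2 | in ⊤ | out − | ==

Converged values:
  [0] ⊤
  [1] ⊤
  [2] −
  [3] ⊤

⊤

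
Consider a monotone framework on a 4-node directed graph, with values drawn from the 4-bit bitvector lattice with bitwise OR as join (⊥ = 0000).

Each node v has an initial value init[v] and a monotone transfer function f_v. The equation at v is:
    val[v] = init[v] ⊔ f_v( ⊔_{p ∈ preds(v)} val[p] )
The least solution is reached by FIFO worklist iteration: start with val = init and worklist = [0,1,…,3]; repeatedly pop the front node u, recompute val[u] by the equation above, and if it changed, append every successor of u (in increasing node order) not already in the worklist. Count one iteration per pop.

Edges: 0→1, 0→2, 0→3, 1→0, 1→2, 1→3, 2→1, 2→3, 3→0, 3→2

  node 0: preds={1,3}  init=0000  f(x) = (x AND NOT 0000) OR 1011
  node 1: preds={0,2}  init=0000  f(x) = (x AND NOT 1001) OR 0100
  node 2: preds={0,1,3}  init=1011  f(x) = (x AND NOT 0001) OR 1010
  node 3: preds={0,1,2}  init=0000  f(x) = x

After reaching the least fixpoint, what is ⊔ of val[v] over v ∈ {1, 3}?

Worklist (8 pops):
  #1 pop 0: in=0000 → 1011 (was 0000); enqueue []
  #2 pop 1: in=1011 → 0110 (was 0000); enqueue [0]
  #3 pop 2: in=1111 → 1111 (was 1011); enqueue [1]
  #4 pop 3: in=1111 → 1111 (was 0000); enqueue [2]
  #5 pop 0: in=1111 → 1111 (was 1011); enqueue [3]
  #6 pop 1: in=1111 → 0110 (no change)
  #7 pop 2: in=1111 → 1111 (no change)
  #8 pop 3: in=1111 → 1111 (no change)

Fixpoint:
  val[0] = 1111
  val[1] = 0110
  val[2] = 1111
  val[3] = 1111

1111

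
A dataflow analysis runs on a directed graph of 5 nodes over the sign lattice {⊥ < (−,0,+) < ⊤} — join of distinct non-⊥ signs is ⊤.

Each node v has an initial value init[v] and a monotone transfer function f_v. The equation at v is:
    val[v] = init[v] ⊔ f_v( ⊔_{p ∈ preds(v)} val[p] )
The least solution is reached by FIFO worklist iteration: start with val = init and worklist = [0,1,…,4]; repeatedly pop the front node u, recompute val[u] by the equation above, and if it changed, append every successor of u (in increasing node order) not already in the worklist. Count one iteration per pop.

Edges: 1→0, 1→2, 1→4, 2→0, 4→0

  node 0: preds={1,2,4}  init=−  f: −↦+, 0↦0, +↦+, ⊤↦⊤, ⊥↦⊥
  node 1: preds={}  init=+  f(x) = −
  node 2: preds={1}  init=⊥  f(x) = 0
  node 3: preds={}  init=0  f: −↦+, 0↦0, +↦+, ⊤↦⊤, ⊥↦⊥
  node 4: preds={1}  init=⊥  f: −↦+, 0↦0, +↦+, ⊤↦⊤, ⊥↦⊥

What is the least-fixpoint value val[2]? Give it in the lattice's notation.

0

Worklist (6 pops):
  #1 pop 0: in=+ → ⊤ (was −); enqueue []
  #2 pop 1: in=⊥ → ⊤ (was +); enqueue [0]
  #3 pop 2: in=⊤ → 0 (was ⊥); enqueue []
  #4 pop 3: in=⊥ → 0 (no change)
  #5 pop 4: in=⊤ → ⊤ (was ⊥); enqueue []
  #6 pop 0: in=⊤ → ⊤ (no change)

Fixpoint:
  val[0] = ⊤
  val[1] = ⊤
  val[2] = 0
  val[3] = 0
  val[4] = ⊤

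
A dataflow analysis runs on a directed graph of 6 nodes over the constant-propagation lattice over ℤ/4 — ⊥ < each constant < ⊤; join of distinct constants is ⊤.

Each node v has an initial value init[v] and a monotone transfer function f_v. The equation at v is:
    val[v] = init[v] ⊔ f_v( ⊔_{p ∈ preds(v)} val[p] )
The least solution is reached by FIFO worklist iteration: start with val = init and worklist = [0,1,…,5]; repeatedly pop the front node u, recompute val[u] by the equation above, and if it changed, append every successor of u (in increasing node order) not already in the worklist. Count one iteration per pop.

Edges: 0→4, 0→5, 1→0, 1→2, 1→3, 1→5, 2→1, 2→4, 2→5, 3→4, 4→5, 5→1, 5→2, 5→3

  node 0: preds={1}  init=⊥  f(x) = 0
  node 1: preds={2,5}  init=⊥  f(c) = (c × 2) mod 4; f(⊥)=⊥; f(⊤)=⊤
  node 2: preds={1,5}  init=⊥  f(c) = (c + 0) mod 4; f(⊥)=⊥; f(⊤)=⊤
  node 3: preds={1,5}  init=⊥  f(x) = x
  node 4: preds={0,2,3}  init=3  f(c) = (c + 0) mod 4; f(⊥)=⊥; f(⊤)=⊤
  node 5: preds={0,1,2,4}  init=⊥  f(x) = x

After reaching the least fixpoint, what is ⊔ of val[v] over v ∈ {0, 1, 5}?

Iteration log — 13 steps:
  step 1. node 0  ⊔preds=⊥  new=0  old=⊥  +wl: 
  step 2. node 1  ⊔preds=⊥  new=⊥  stable
  step 3. node 2  ⊔preds=⊥  new=⊥  stable
  step 4. node 3  ⊔preds=⊥  new=⊥  stable
  step 5. node 4  ⊔preds=0  new=⊤  old=3  +wl: 
  step 6. node 5  ⊔preds=⊤  new=⊤  old=⊥  +wl: 1,2,3
  step 7. node 1  ⊔preds=⊤  new=⊤  old=⊥  +wl: 0,5
  step 8. node 2  ⊔preds=⊤  new=⊤  old=⊥  +wl: 1,4
  step 9. node 3  ⊔preds=⊤  new=⊤  old=⊥  +wl: 
  step 10. node 0  ⊔preds=⊤  new=0  stable
  step 11. node 5  ⊔preds=⊤  new=⊤  stable
  step 12. node 1  ⊔preds=⊤  new=⊤  stable
  step 13. node 4  ⊔preds=⊤  new=⊤  stable

Least fixpoint reached:
  node 0: 0
  node 1: ⊤
  node 2: ⊤
  node 3: ⊤
  node 4: ⊤
  node 5: ⊤

⊤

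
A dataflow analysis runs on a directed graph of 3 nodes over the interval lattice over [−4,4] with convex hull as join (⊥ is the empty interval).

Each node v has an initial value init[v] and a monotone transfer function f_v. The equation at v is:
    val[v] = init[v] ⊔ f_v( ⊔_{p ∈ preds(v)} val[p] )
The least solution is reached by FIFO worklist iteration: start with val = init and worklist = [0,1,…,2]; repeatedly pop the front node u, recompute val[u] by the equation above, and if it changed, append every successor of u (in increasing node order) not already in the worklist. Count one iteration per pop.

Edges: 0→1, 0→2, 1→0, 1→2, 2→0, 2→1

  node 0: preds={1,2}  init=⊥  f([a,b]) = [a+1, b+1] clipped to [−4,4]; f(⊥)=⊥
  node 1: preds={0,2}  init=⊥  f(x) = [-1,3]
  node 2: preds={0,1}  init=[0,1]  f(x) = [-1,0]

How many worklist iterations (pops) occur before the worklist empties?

Iteration log — 6 steps:
  step 1. node 0  ⊔preds=[0,1]  new=[1,2]  old=⊥  +wl: 
  step 2. node 1  ⊔preds=[0,2]  new=[-1,3]  old=⊥  +wl: 0
  step 3. node 2  ⊔preds=[-1,3]  new=[-1,1]  old=[0,1]  +wl: 1
  step 4. node 0  ⊔preds=[-1,3]  new=[0,4]  old=[1,2]  +wl: 2
  step 5. node 1  ⊔preds=[-1,4]  new=[-1,3]  stable
  step 6. node 2  ⊔preds=[-1,4]  new=[-1,1]  stable

Least fixpoint reached:
  node 0: [0,4]
  node 1: [-1,3]
  node 2: [-1,1]

6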